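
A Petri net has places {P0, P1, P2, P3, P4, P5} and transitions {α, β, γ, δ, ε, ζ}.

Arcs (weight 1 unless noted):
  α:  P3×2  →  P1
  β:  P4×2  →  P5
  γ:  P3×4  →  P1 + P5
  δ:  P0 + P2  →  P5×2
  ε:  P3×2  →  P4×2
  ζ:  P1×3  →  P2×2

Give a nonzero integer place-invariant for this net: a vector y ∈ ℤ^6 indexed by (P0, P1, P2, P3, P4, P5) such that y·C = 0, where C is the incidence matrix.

y = (P0:1, P1:2, P2:3, P3:1, P4:1, P5:2)

Incidence matrix C (rows=places, cols=transitions):
        α    β    γ    δ    ε    ζ
   P0   0    0    0   -1    0    0
   P1   1    0    1    0    0   -3
   P2   0    0    0   -1    0    2
   P3  -2    0   -4    0   -2    0
   P4   0   -2    0    0    2    0
   P5   0    1    1    2    0    0

Candidate y = [1, 2, 3, 1, 1, 2]; check y·C column-wise:
  col α: 1·0 + 2·1 + 3·0 + 1·-2 + 1·0 + 2·0 = 0
  col β: 1·0 + 2·0 + 3·0 + 1·0 + 1·-2 + 2·1 = 0
  col γ: 1·0 + 2·1 + 3·0 + 1·-4 + 1·0 + 2·1 = 0
  col δ: 1·-1 + 2·0 + 3·-1 + 1·0 + 1·0 + 2·2 = 0
  col ε: 1·0 + 2·0 + 3·0 + 1·-2 + 1·2 + 2·0 = 0
  col ζ: 1·0 + 2·-3 + 3·2 + 1·0 + 1·0 + 2·0 = 0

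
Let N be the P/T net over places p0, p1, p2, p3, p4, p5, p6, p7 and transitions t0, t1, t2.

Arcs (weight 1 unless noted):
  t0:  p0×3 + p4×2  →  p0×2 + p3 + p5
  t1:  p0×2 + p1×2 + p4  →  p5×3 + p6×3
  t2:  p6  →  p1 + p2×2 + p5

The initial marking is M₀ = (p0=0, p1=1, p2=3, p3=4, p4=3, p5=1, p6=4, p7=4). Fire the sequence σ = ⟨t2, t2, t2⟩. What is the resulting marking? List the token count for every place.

(p0=0, p1=4, p2=9, p3=4, p4=3, p5=4, p6=1, p7=4)

step 1: fire t2:  (p0=0, p1=1, p2=3, p3=4, p4=3, p5=1, p6=4, p7=4) → (p0=0, p1=2, p2=5, p3=4, p4=3, p5=2, p6=3, p7=4)
step 2: fire t2:  (p0=0, p1=2, p2=5, p3=4, p4=3, p5=2, p6=3, p7=4) → (p0=0, p1=3, p2=7, p3=4, p4=3, p5=3, p6=2, p7=4)
step 3: fire t2:  (p0=0, p1=3, p2=7, p3=4, p4=3, p5=3, p6=2, p7=4) → (p0=0, p1=4, p2=9, p3=4, p4=3, p5=4, p6=1, p7=4)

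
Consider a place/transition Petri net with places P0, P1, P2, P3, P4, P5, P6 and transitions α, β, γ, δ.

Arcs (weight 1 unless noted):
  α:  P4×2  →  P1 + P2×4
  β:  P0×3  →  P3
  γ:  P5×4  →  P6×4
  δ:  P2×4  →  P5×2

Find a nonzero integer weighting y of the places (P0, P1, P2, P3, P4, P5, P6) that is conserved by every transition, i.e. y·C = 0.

Incidence matrix C (rows=places, cols=transitions):
        α    β    γ    δ
   P0   0   -3    0    0
   P1   1    0    0    0
   P2   4    0    0   -4
   P3   0    1    0    0
   P4  -2    0    0    0
   P5   0    0   -4    2
   P6   0    0    4    0

Candidate y = [1, 0, 0, 3, 0, 0, 0]; check y·C column-wise:
  col α: 1·0 + 0·1 + 0·4 + 3·0 + 0·-2 = 0
  col β: 1·-3 + 3·1 = 0
  col γ: 1·0 + 3·0 + 0·-4 + 0·4 = 0
  col δ: 1·0 + 0·-4 + 3·0 + 0·2 = 0

y = (P0:1, P1:0, P2:0, P3:3, P4:0, P5:0, P6:0)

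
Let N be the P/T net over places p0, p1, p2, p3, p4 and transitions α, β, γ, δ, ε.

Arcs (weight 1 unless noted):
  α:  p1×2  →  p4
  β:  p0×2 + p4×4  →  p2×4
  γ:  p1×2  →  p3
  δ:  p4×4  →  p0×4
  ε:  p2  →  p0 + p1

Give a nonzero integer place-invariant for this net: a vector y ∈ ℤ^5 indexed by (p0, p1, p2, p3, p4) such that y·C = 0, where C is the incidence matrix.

y = (p0:2, p1:1, p2:3, p3:2, p4:2)

Incidence matrix C (rows=places, cols=transitions):
        α    β    γ    δ    ε
   p0   0   -2    0    4    1
   p1  -2    0   -2    0    1
   p2   0    4    0    0   -1
   p3   0    0    1    0    0
   p4   1   -4    0   -4    0

Candidate y = [2, 1, 3, 2, 2]; check y·C column-wise:
  col α: 2·0 + 1·-2 + 3·0 + 2·0 + 2·1 = 0
  col β: 2·-2 + 1·0 + 3·4 + 2·0 + 2·-4 = 0
  col γ: 2·0 + 1·-2 + 3·0 + 2·1 + 2·0 = 0
  col δ: 2·4 + 1·0 + 3·0 + 2·0 + 2·-4 = 0
  col ε: 2·1 + 1·1 + 3·-1 + 2·0 + 2·0 = 0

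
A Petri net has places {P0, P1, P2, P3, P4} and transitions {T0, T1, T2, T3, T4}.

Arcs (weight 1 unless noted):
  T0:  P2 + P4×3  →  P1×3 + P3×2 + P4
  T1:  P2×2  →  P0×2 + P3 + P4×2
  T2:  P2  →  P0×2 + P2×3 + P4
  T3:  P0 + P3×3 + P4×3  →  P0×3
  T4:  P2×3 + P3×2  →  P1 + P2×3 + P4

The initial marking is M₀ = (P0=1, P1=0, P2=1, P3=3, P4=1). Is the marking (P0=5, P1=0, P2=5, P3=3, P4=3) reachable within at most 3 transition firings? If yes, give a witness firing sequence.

step 1: fire T2:  (P0=1, P1=0, P2=1, P3=3, P4=1) → (P0=3, P1=0, P2=3, P3=3, P4=2)
step 2: fire T2:  (P0=3, P1=0, P2=3, P3=3, P4=2) → (P0=5, P1=0, P2=5, P3=3, P4=3)

YES — reachable via ⟨T2, T2⟩ (2 firings)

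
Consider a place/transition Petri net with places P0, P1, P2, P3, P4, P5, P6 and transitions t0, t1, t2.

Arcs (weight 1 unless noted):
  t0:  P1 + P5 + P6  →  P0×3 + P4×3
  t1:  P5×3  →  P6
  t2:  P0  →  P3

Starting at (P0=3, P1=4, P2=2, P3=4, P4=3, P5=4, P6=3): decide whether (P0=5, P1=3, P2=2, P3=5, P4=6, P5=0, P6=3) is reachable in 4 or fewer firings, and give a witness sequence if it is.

step 1: fire t0:  (P0=3, P1=4, P2=2, P3=4, P4=3, P5=4, P6=3) → (P0=6, P1=3, P2=2, P3=4, P4=6, P5=3, P6=2)
step 2: fire t1:  (P0=6, P1=3, P2=2, P3=4, P4=6, P5=3, P6=2) → (P0=6, P1=3, P2=2, P3=4, P4=6, P5=0, P6=3)
step 3: fire t2:  (P0=6, P1=3, P2=2, P3=4, P4=6, P5=0, P6=3) → (P0=5, P1=3, P2=2, P3=5, P4=6, P5=0, P6=3)

YES — reachable via ⟨t0, t1, t2⟩ (3 firings)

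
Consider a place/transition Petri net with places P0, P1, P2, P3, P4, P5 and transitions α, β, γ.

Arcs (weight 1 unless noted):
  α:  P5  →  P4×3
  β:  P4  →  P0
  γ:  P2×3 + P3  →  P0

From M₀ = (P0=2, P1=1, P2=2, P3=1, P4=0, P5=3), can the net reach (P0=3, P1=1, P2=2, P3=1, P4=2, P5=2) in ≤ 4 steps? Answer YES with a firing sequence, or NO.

YES — reachable via ⟨α, β⟩ (2 firings)

step 1: fire α:  (P0=2, P1=1, P2=2, P3=1, P4=0, P5=3) → (P0=2, P1=1, P2=2, P3=1, P4=3, P5=2)
step 2: fire β:  (P0=2, P1=1, P2=2, P3=1, P4=3, P5=2) → (P0=3, P1=1, P2=2, P3=1, P4=2, P5=2)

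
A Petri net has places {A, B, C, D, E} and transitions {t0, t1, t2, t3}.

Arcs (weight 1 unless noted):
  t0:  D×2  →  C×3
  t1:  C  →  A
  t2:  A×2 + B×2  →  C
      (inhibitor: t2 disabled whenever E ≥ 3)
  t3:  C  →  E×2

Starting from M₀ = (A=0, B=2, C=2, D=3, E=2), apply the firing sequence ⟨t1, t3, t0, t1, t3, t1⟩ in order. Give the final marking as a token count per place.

step 1: fire t1:  (A=0, B=2, C=2, D=3, E=2) → (A=1, B=2, C=1, D=3, E=2)
step 2: fire t3:  (A=1, B=2, C=1, D=3, E=2) → (A=1, B=2, C=0, D=3, E=4)
step 3: fire t0:  (A=1, B=2, C=0, D=3, E=4) → (A=1, B=2, C=3, D=1, E=4)
step 4: fire t1:  (A=1, B=2, C=3, D=1, E=4) → (A=2, B=2, C=2, D=1, E=4)
step 5: fire t3:  (A=2, B=2, C=2, D=1, E=4) → (A=2, B=2, C=1, D=1, E=6)
step 6: fire t1:  (A=2, B=2, C=1, D=1, E=6) → (A=3, B=2, C=0, D=1, E=6)

(A=3, B=2, C=0, D=1, E=6)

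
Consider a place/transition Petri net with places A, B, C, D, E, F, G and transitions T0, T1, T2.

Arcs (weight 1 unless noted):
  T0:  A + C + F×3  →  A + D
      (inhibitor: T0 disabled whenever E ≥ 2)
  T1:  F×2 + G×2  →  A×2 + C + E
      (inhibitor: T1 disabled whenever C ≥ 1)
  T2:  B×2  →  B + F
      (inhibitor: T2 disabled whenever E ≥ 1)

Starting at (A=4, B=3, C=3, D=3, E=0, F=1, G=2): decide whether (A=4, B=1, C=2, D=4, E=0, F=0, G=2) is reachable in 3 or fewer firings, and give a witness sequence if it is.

step 1: fire T2:  (A=4, B=3, C=3, D=3, E=0, F=1, G=2) → (A=4, B=2, C=3, D=3, E=0, F=2, G=2)
step 2: fire T2:  (A=4, B=2, C=3, D=3, E=0, F=2, G=2) → (A=4, B=1, C=3, D=3, E=0, F=3, G=2)
step 3: fire T0:  (A=4, B=1, C=3, D=3, E=0, F=3, G=2) → (A=4, B=1, C=2, D=4, E=0, F=0, G=2)

YES — reachable via ⟨T2, T2, T0⟩ (3 firings)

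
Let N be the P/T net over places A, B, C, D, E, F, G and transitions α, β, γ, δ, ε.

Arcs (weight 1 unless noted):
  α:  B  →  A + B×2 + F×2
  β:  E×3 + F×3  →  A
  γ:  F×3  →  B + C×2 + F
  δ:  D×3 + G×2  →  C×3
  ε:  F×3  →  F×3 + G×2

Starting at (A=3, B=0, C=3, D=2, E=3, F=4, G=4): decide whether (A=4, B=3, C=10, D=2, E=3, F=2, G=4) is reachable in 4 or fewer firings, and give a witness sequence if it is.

NO — not reachable within 4 firings

depth 0: 1 marking
depth 1: 4 markings reached so far
depth 2: 8 markings reached so far
depth 3: 15 markings reached so far
depth 4: 25 markings reached so far
target is not among the 25 markings reachable within 4 steps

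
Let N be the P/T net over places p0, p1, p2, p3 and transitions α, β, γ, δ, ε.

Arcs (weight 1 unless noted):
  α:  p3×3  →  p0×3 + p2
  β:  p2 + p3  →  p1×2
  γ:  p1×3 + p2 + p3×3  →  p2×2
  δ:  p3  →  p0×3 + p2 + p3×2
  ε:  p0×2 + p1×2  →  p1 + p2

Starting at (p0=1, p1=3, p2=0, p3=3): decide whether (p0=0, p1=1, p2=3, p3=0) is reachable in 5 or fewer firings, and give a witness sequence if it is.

YES — reachable via ⟨α, ε, ε⟩ (3 firings)

step 1: fire α:  (p0=1, p1=3, p2=0, p3=3) → (p0=4, p1=3, p2=1, p3=0)
step 2: fire ε:  (p0=4, p1=3, p2=1, p3=0) → (p0=2, p1=2, p2=2, p3=0)
step 3: fire ε:  (p0=2, p1=2, p2=2, p3=0) → (p0=0, p1=1, p2=3, p3=0)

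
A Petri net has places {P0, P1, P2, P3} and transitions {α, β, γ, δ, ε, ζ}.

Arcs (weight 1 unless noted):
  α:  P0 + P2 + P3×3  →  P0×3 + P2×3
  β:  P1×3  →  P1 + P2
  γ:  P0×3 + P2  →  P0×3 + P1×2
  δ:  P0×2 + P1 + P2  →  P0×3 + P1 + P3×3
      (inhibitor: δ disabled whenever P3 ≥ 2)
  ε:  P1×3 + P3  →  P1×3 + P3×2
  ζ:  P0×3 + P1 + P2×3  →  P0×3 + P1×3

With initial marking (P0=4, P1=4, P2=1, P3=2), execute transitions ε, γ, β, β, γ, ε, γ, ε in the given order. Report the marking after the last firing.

(P0=4, P1=6, P2=0, P3=5)

step 1: fire ε:  (P0=4, P1=4, P2=1, P3=2) → (P0=4, P1=4, P2=1, P3=3)
step 2: fire γ:  (P0=4, P1=4, P2=1, P3=3) → (P0=4, P1=6, P2=0, P3=3)
step 3: fire β:  (P0=4, P1=6, P2=0, P3=3) → (P0=4, P1=4, P2=1, P3=3)
step 4: fire β:  (P0=4, P1=4, P2=1, P3=3) → (P0=4, P1=2, P2=2, P3=3)
step 5: fire γ:  (P0=4, P1=2, P2=2, P3=3) → (P0=4, P1=4, P2=1, P3=3)
step 6: fire ε:  (P0=4, P1=4, P2=1, P3=3) → (P0=4, P1=4, P2=1, P3=4)
step 7: fire γ:  (P0=4, P1=4, P2=1, P3=4) → (P0=4, P1=6, P2=0, P3=4)
step 8: fire ε:  (P0=4, P1=6, P2=0, P3=4) → (P0=4, P1=6, P2=0, P3=5)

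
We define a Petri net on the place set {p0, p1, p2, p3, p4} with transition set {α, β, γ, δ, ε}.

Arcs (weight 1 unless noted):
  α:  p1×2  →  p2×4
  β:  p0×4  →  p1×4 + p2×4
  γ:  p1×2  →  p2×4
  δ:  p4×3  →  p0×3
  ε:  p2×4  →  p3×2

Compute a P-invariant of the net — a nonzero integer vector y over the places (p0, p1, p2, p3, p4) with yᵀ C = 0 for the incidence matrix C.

y = (p0:3, p1:2, p2:1, p3:2, p4:3)

Incidence matrix C (rows=places, cols=transitions):
        α    β    γ    δ    ε
   p0   0   -4    0    3    0
   p1  -2    4   -2    0    0
   p2   4    4    4    0   -4
   p3   0    0    0    0    2
   p4   0    0    0   -3    0

Candidate y = [3, 2, 1, 2, 3]; check y·C column-wise:
  col α: 3·0 + 2·-2 + 1·4 + 2·0 + 3·0 = 0
  col β: 3·-4 + 2·4 + 1·4 + 2·0 + 3·0 = 0
  col γ: 3·0 + 2·-2 + 1·4 + 2·0 + 3·0 = 0
  col δ: 3·3 + 2·0 + 1·0 + 2·0 + 3·-3 = 0
  col ε: 3·0 + 2·0 + 1·-4 + 2·2 + 3·0 = 0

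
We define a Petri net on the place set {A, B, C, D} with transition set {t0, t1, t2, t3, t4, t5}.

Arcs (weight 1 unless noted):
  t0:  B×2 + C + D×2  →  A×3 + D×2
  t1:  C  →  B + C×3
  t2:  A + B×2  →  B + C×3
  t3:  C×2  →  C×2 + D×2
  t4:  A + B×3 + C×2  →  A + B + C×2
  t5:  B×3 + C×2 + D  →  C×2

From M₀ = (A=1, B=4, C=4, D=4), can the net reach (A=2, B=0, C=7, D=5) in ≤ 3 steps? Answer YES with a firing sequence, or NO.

NO — not reachable within 3 firings

depth 0: 1 marking
depth 1: 7 markings reached so far
depth 2: 23 markings reached so far
depth 3: 52 markings reached so far
target is not among the 52 markings reachable within 3 steps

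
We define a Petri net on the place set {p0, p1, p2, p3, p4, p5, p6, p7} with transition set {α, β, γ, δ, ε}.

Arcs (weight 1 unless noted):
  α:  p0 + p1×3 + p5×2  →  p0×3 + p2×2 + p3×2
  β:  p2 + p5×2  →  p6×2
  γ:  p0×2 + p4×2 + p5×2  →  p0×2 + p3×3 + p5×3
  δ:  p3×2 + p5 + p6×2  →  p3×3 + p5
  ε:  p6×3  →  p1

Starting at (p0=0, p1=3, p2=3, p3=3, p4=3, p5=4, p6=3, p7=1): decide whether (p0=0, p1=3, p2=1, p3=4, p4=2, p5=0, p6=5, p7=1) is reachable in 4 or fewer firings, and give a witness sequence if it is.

NO — not reachable within 4 firings

depth 0: 1 marking
depth 1: 4 markings reached so far
depth 2: 7 markings reached so far
depth 3: 11 markings reached so far
depth 4: 14 markings reached so far
target is not among the 14 markings reachable within 4 steps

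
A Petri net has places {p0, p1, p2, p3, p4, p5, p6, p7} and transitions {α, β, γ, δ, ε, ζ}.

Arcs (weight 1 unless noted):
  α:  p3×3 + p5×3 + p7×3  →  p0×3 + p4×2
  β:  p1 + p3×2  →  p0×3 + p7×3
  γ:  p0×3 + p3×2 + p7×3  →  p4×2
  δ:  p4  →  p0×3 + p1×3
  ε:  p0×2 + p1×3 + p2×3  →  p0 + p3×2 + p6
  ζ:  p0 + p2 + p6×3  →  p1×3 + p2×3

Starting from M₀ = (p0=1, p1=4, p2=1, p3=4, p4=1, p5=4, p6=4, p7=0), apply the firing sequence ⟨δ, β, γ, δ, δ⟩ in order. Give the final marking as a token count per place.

step 1: fire δ:  (p0=1, p1=4, p2=1, p3=4, p4=1, p5=4, p6=4, p7=0) → (p0=4, p1=7, p2=1, p3=4, p4=0, p5=4, p6=4, p7=0)
step 2: fire β:  (p0=4, p1=7, p2=1, p3=4, p4=0, p5=4, p6=4, p7=0) → (p0=7, p1=6, p2=1, p3=2, p4=0, p5=4, p6=4, p7=3)
step 3: fire γ:  (p0=7, p1=6, p2=1, p3=2, p4=0, p5=4, p6=4, p7=3) → (p0=4, p1=6, p2=1, p3=0, p4=2, p5=4, p6=4, p7=0)
step 4: fire δ:  (p0=4, p1=6, p2=1, p3=0, p4=2, p5=4, p6=4, p7=0) → (p0=7, p1=9, p2=1, p3=0, p4=1, p5=4, p6=4, p7=0)
step 5: fire δ:  (p0=7, p1=9, p2=1, p3=0, p4=1, p5=4, p6=4, p7=0) → (p0=10, p1=12, p2=1, p3=0, p4=0, p5=4, p6=4, p7=0)

(p0=10, p1=12, p2=1, p3=0, p4=0, p5=4, p6=4, p7=0)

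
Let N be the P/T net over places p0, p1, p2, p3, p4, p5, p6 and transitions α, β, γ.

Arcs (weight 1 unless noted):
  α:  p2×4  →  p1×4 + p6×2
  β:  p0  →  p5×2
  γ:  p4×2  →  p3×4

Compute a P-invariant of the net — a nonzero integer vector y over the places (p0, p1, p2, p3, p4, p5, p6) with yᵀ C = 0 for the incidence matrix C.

Incidence matrix C (rows=places, cols=transitions):
        α    β    γ
   p0   0   -1    0
   p1   4    0    0
   p2  -4    0    0
   p3   0    0    4
   p4   0    0   -2
   p5   0    2    0
   p6   2    0    0

Candidate y = [0, 1, 1, 0, 0, 0, 0]; check y·C column-wise:
  col α: 1·4 + 1·-4 + 0·2 = 0
  col β: 0·-1 + 1·0 + 1·0 + 0·2 = 0
  col γ: 1·0 + 1·0 + 0·4 + 0·-2 = 0

y = (p0:0, p1:1, p2:1, p3:0, p4:0, p5:0, p6:0)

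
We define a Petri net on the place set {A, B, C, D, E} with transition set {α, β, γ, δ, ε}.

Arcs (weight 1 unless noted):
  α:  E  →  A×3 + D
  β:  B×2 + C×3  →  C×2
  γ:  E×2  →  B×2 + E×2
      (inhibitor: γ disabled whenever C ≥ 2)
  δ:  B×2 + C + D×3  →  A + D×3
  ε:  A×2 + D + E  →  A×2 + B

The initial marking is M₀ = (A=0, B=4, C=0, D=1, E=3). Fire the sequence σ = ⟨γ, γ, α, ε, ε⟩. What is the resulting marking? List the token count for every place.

(A=3, B=10, C=0, D=0, E=0)

step 1: fire γ:  (A=0, B=4, C=0, D=1, E=3) → (A=0, B=6, C=0, D=1, E=3)
step 2: fire γ:  (A=0, B=6, C=0, D=1, E=3) → (A=0, B=8, C=0, D=1, E=3)
step 3: fire α:  (A=0, B=8, C=0, D=1, E=3) → (A=3, B=8, C=0, D=2, E=2)
step 4: fire ε:  (A=3, B=8, C=0, D=2, E=2) → (A=3, B=9, C=0, D=1, E=1)
step 5: fire ε:  (A=3, B=9, C=0, D=1, E=1) → (A=3, B=10, C=0, D=0, E=0)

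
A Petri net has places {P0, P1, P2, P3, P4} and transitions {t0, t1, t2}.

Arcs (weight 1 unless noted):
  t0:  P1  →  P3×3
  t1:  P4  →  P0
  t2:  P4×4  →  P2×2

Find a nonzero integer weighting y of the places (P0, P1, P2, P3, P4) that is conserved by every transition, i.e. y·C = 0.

Incidence matrix C (rows=places, cols=transitions):
       t0   t1   t2
   P0   0    1    0
   P1  -1    0    0
   P2   0    0    2
   P3   3    0    0
   P4   0   -1   -4

Candidate y = [0, 3, 0, 1, 0]; check y·C column-wise:
  col t0: 3·-1 + 1·3 = 0
  col t1: 0·1 + 3·0 + 1·0 + 0·-1 = 0
  col t2: 3·0 + 0·2 + 1·0 + 0·-4 = 0

y = (P0:0, P1:3, P2:0, P3:1, P4:0)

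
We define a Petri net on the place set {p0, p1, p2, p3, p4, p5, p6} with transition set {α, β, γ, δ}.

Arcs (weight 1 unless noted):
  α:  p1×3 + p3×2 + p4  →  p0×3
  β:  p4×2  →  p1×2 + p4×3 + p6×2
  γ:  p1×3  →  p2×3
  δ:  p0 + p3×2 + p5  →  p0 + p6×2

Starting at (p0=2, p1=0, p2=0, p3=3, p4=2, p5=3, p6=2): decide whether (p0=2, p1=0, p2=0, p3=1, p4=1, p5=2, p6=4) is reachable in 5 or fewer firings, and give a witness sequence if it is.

depth 0: 1 marking
depth 1: 3 markings reached so far
depth 2: 5 markings reached so far
depth 3: 9 markings reached so far
depth 4: 14 markings reached so far
depth 5: 21 markings reached so far
target is not among the 21 markings reachable within 5 steps

NO — not reachable within 5 firings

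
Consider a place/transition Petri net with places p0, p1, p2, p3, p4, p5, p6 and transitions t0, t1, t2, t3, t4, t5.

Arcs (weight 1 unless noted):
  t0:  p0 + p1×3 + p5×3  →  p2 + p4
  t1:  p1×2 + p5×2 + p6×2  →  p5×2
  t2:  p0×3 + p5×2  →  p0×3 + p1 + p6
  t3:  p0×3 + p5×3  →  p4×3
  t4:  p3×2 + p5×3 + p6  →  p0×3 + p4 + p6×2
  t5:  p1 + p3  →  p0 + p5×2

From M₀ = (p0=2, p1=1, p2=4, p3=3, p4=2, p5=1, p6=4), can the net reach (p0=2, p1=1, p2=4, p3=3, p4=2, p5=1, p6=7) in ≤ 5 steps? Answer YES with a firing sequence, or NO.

depth 0: 1 marking
depth 1: 2 markings reached so far
depth 2: 5 markings reached so far
depth 3: 6 markings reached so far
depth 4: 8 markings reached so far
depth 5: 9 markings reached so far
target is not among the 9 markings reachable within 5 steps

NO — not reachable within 5 firings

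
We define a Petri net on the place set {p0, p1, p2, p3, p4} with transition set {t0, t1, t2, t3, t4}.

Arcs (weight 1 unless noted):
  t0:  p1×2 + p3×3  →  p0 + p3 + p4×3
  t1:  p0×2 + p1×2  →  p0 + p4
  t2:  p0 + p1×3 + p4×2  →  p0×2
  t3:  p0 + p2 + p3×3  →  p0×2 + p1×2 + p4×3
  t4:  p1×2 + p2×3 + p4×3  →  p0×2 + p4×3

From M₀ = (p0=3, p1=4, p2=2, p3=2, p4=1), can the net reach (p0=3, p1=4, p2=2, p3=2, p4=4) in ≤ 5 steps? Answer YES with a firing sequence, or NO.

NO — not reachable within 5 firings

depth 0: 1 marking
depth 1: 2 markings reached so far
depth 2: 3 markings reached so far
depth 3: 3 markings reached so far
(frontier empty at depth 3; search complete)
target is not among the 3 markings reachable within 5 steps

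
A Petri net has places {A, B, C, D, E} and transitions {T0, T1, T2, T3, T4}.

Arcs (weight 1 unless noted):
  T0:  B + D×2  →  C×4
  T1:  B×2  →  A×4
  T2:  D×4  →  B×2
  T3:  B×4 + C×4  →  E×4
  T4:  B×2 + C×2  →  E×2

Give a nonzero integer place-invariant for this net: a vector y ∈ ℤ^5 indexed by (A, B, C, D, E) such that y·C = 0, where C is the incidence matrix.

Incidence matrix C (rows=places, cols=transitions):
       T0   T1   T2   T3   T4
    A   0    4    0    0    0
    B  -1   -2    2   -4   -2
    C   4    0    0   -4   -2
    D  -2    0   -4    0    0
    E   0    0    0    4    2

Candidate y = [1, 2, 1, 1, 3]; check y·C column-wise:
  col T0: 1·0 + 2·-1 + 1·4 + 1·-2 + 3·0 = 0
  col T1: 1·4 + 2·-2 + 1·0 + 1·0 + 3·0 = 0
  col T2: 1·0 + 2·2 + 1·0 + 1·-4 + 3·0 = 0
  col T3: 1·0 + 2·-4 + 1·-4 + 1·0 + 3·4 = 0
  col T4: 1·0 + 2·-2 + 1·-2 + 1·0 + 3·2 = 0

y = (A:1, B:2, C:1, D:1, E:3)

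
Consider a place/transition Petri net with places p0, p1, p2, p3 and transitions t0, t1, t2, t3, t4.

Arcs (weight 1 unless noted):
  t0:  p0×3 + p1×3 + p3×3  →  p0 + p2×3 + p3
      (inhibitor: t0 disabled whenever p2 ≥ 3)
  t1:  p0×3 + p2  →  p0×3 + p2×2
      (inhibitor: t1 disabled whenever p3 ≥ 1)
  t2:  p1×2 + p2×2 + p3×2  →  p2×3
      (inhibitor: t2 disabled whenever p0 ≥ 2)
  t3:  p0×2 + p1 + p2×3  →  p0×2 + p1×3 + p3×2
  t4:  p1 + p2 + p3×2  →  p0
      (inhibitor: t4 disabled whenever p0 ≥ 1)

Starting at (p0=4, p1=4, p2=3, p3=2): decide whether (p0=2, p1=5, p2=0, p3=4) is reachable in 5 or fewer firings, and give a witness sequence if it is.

step 1: fire t3:  (p0=4, p1=4, p2=3, p3=2) → (p0=4, p1=6, p2=0, p3=4)
step 2: fire t0:  (p0=4, p1=6, p2=0, p3=4) → (p0=2, p1=3, p2=3, p3=2)
step 3: fire t3:  (p0=2, p1=3, p2=3, p3=2) → (p0=2, p1=5, p2=0, p3=4)

YES — reachable via ⟨t3, t0, t3⟩ (3 firings)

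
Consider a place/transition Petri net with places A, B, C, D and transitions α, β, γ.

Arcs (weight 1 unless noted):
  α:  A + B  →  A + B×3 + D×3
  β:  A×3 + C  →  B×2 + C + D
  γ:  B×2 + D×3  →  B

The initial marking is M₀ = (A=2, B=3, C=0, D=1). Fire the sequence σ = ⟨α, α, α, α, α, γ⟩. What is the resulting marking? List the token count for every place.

step 1: fire α:  (A=2, B=3, C=0, D=1) → (A=2, B=5, C=0, D=4)
step 2: fire α:  (A=2, B=5, C=0, D=4) → (A=2, B=7, C=0, D=7)
step 3: fire α:  (A=2, B=7, C=0, D=7) → (A=2, B=9, C=0, D=10)
step 4: fire α:  (A=2, B=9, C=0, D=10) → (A=2, B=11, C=0, D=13)
step 5: fire α:  (A=2, B=11, C=0, D=13) → (A=2, B=13, C=0, D=16)
step 6: fire γ:  (A=2, B=13, C=0, D=16) → (A=2, B=12, C=0, D=13)

(A=2, B=12, C=0, D=13)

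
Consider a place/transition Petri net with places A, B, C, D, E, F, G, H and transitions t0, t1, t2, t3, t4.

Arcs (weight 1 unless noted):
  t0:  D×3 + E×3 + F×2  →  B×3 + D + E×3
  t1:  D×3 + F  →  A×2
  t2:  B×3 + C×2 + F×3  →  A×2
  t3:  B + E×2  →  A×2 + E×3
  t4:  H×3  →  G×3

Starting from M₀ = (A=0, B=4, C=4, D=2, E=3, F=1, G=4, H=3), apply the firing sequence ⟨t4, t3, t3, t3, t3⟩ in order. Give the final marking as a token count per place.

(A=8, B=0, C=4, D=2, E=7, F=1, G=7, H=0)

step 1: fire t4:  (A=0, B=4, C=4, D=2, E=3, F=1, G=4, H=3) → (A=0, B=4, C=4, D=2, E=3, F=1, G=7, H=0)
step 2: fire t3:  (A=0, B=4, C=4, D=2, E=3, F=1, G=7, H=0) → (A=2, B=3, C=4, D=2, E=4, F=1, G=7, H=0)
step 3: fire t3:  (A=2, B=3, C=4, D=2, E=4, F=1, G=7, H=0) → (A=4, B=2, C=4, D=2, E=5, F=1, G=7, H=0)
step 4: fire t3:  (A=4, B=2, C=4, D=2, E=5, F=1, G=7, H=0) → (A=6, B=1, C=4, D=2, E=6, F=1, G=7, H=0)
step 5: fire t3:  (A=6, B=1, C=4, D=2, E=6, F=1, G=7, H=0) → (A=8, B=0, C=4, D=2, E=7, F=1, G=7, H=0)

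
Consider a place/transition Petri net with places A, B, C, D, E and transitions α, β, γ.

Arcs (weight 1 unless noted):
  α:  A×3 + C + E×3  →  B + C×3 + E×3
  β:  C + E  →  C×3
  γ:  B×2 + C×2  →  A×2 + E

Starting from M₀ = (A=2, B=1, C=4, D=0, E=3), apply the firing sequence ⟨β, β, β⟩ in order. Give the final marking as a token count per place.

(A=2, B=1, C=10, D=0, E=0)

step 1: fire β:  (A=2, B=1, C=4, D=0, E=3) → (A=2, B=1, C=6, D=0, E=2)
step 2: fire β:  (A=2, B=1, C=6, D=0, E=2) → (A=2, B=1, C=8, D=0, E=1)
step 3: fire β:  (A=2, B=1, C=8, D=0, E=1) → (A=2, B=1, C=10, D=0, E=0)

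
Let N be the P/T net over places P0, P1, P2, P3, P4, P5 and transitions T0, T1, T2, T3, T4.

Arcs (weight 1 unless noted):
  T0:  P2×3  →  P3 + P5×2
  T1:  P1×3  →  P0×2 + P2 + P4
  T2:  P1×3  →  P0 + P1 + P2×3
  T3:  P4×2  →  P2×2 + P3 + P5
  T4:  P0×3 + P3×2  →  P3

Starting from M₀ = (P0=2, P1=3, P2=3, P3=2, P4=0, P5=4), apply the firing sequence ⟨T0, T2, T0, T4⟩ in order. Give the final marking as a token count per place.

(P0=0, P1=1, P2=0, P3=3, P4=0, P5=8)

step 1: fire T0:  (P0=2, P1=3, P2=3, P3=2, P4=0, P5=4) → (P0=2, P1=3, P2=0, P3=3, P4=0, P5=6)
step 2: fire T2:  (P0=2, P1=3, P2=0, P3=3, P4=0, P5=6) → (P0=3, P1=1, P2=3, P3=3, P4=0, P5=6)
step 3: fire T0:  (P0=3, P1=1, P2=3, P3=3, P4=0, P5=6) → (P0=3, P1=1, P2=0, P3=4, P4=0, P5=8)
step 4: fire T4:  (P0=3, P1=1, P2=0, P3=4, P4=0, P5=8) → (P0=0, P1=1, P2=0, P3=3, P4=0, P5=8)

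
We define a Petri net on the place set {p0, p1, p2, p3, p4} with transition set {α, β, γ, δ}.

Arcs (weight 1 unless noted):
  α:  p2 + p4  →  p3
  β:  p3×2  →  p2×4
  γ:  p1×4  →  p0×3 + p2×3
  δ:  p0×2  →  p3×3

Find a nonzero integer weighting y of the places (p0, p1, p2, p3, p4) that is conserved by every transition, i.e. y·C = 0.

y = (p0:3, p1:3, p2:1, p3:2, p4:1)

Incidence matrix C (rows=places, cols=transitions):
        α    β    γ    δ
   p0   0    0    3   -2
   p1   0    0   -4    0
   p2  -1    4    3    0
   p3   1   -2    0    3
   p4  -1    0    0    0

Candidate y = [3, 3, 1, 2, 1]; check y·C column-wise:
  col α: 3·0 + 3·0 + 1·-1 + 2·1 + 1·-1 = 0
  col β: 3·0 + 3·0 + 1·4 + 2·-2 + 1·0 = 0
  col γ: 3·3 + 3·-4 + 1·3 + 2·0 + 1·0 = 0
  col δ: 3·-2 + 3·0 + 1·0 + 2·3 + 1·0 = 0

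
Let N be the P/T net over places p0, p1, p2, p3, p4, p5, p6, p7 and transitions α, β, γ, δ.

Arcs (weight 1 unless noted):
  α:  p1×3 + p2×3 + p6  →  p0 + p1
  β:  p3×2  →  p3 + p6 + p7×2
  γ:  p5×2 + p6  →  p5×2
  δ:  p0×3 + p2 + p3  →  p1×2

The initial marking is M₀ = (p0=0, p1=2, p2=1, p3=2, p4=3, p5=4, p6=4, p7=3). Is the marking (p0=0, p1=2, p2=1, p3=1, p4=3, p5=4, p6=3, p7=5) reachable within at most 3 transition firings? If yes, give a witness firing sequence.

step 1: fire β:  (p0=0, p1=2, p2=1, p3=2, p4=3, p5=4, p6=4, p7=3) → (p0=0, p1=2, p2=1, p3=1, p4=3, p5=4, p6=5, p7=5)
step 2: fire γ:  (p0=0, p1=2, p2=1, p3=1, p4=3, p5=4, p6=5, p7=5) → (p0=0, p1=2, p2=1, p3=1, p4=3, p5=4, p6=4, p7=5)
step 3: fire γ:  (p0=0, p1=2, p2=1, p3=1, p4=3, p5=4, p6=4, p7=5) → (p0=0, p1=2, p2=1, p3=1, p4=3, p5=4, p6=3, p7=5)

YES — reachable via ⟨β, γ, γ⟩ (3 firings)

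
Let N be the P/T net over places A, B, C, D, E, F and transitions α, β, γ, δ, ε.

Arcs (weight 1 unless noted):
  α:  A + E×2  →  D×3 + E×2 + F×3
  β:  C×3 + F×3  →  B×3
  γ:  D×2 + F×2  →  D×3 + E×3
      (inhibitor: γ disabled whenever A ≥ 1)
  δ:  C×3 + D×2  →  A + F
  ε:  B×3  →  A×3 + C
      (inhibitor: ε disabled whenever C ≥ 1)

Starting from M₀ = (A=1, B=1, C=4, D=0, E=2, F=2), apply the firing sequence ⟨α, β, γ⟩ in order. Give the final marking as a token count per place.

step 1: fire α:  (A=1, B=1, C=4, D=0, E=2, F=2) → (A=0, B=1, C=4, D=3, E=2, F=5)
step 2: fire β:  (A=0, B=1, C=4, D=3, E=2, F=5) → (A=0, B=4, C=1, D=3, E=2, F=2)
step 3: fire γ:  (A=0, B=4, C=1, D=3, E=2, F=2) → (A=0, B=4, C=1, D=4, E=5, F=0)

(A=0, B=4, C=1, D=4, E=5, F=0)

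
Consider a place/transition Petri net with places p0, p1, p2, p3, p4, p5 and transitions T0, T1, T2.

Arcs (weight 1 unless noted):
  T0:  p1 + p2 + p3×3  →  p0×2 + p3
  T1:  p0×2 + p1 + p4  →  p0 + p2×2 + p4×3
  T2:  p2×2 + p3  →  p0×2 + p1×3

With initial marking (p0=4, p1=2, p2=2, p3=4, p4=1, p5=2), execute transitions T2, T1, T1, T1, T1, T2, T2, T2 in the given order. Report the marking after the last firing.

step 1: fire T2:  (p0=4, p1=2, p2=2, p3=4, p4=1, p5=2) → (p0=6, p1=5, p2=0, p3=3, p4=1, p5=2)
step 2: fire T1:  (p0=6, p1=5, p2=0, p3=3, p4=1, p5=2) → (p0=5, p1=4, p2=2, p3=3, p4=3, p5=2)
step 3: fire T1:  (p0=5, p1=4, p2=2, p3=3, p4=3, p5=2) → (p0=4, p1=3, p2=4, p3=3, p4=5, p5=2)
step 4: fire T1:  (p0=4, p1=3, p2=4, p3=3, p4=5, p5=2) → (p0=3, p1=2, p2=6, p3=3, p4=7, p5=2)
step 5: fire T1:  (p0=3, p1=2, p2=6, p3=3, p4=7, p5=2) → (p0=2, p1=1, p2=8, p3=3, p4=9, p5=2)
step 6: fire T2:  (p0=2, p1=1, p2=8, p3=3, p4=9, p5=2) → (p0=4, p1=4, p2=6, p3=2, p4=9, p5=2)
step 7: fire T2:  (p0=4, p1=4, p2=6, p3=2, p4=9, p5=2) → (p0=6, p1=7, p2=4, p3=1, p4=9, p5=2)
step 8: fire T2:  (p0=6, p1=7, p2=4, p3=1, p4=9, p5=2) → (p0=8, p1=10, p2=2, p3=0, p4=9, p5=2)

(p0=8, p1=10, p2=2, p3=0, p4=9, p5=2)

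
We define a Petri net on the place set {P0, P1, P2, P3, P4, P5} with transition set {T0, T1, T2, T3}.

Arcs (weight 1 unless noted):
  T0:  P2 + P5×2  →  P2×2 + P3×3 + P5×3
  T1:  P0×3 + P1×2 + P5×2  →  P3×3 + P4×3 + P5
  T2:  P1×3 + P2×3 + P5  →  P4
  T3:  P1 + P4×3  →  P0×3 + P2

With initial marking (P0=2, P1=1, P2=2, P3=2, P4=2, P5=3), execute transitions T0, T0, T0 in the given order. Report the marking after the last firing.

(P0=2, P1=1, P2=5, P3=11, P4=2, P5=6)

step 1: fire T0:  (P0=2, P1=1, P2=2, P3=2, P4=2, P5=3) → (P0=2, P1=1, P2=3, P3=5, P4=2, P5=4)
step 2: fire T0:  (P0=2, P1=1, P2=3, P3=5, P4=2, P5=4) → (P0=2, P1=1, P2=4, P3=8, P4=2, P5=5)
step 3: fire T0:  (P0=2, P1=1, P2=4, P3=8, P4=2, P5=5) → (P0=2, P1=1, P2=5, P3=11, P4=2, P5=6)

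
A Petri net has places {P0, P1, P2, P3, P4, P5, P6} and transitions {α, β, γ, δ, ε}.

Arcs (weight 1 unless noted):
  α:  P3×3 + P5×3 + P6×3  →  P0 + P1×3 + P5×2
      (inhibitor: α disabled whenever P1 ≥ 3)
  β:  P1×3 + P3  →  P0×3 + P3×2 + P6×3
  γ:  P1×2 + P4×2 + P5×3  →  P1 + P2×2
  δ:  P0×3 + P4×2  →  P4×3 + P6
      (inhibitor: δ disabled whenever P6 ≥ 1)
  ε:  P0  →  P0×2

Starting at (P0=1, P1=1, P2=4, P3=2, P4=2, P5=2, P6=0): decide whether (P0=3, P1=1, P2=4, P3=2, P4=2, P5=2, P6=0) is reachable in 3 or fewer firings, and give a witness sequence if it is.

YES — reachable via ⟨ε, ε⟩ (2 firings)

step 1: fire ε:  (P0=1, P1=1, P2=4, P3=2, P4=2, P5=2, P6=0) → (P0=2, P1=1, P2=4, P3=2, P4=2, P5=2, P6=0)
step 2: fire ε:  (P0=2, P1=1, P2=4, P3=2, P4=2, P5=2, P6=0) → (P0=3, P1=1, P2=4, P3=2, P4=2, P5=2, P6=0)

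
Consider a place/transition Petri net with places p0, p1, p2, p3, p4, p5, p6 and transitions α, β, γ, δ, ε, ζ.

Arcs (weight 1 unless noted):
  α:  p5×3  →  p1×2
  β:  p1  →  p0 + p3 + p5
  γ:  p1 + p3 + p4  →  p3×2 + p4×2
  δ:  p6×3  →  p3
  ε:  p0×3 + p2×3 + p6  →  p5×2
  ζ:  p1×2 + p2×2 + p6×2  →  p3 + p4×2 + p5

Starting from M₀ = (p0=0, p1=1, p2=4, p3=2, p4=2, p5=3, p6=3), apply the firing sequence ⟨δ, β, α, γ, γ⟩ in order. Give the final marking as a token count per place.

(p0=1, p1=0, p2=4, p3=6, p4=4, p5=1, p6=0)

step 1: fire δ:  (p0=0, p1=1, p2=4, p3=2, p4=2, p5=3, p6=3) → (p0=0, p1=1, p2=4, p3=3, p4=2, p5=3, p6=0)
step 2: fire β:  (p0=0, p1=1, p2=4, p3=3, p4=2, p5=3, p6=0) → (p0=1, p1=0, p2=4, p3=4, p4=2, p5=4, p6=0)
step 3: fire α:  (p0=1, p1=0, p2=4, p3=4, p4=2, p5=4, p6=0) → (p0=1, p1=2, p2=4, p3=4, p4=2, p5=1, p6=0)
step 4: fire γ:  (p0=1, p1=2, p2=4, p3=4, p4=2, p5=1, p6=0) → (p0=1, p1=1, p2=4, p3=5, p4=3, p5=1, p6=0)
step 5: fire γ:  (p0=1, p1=1, p2=4, p3=5, p4=3, p5=1, p6=0) → (p0=1, p1=0, p2=4, p3=6, p4=4, p5=1, p6=0)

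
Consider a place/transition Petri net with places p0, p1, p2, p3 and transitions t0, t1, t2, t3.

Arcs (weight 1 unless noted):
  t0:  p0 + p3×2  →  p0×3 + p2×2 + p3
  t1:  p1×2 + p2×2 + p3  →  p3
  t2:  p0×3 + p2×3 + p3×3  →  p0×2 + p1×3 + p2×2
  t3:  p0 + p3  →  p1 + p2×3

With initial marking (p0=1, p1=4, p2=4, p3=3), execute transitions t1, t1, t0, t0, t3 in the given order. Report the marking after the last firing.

step 1: fire t1:  (p0=1, p1=4, p2=4, p3=3) → (p0=1, p1=2, p2=2, p3=3)
step 2: fire t1:  (p0=1, p1=2, p2=2, p3=3) → (p0=1, p1=0, p2=0, p3=3)
step 3: fire t0:  (p0=1, p1=0, p2=0, p3=3) → (p0=3, p1=0, p2=2, p3=2)
step 4: fire t0:  (p0=3, p1=0, p2=2, p3=2) → (p0=5, p1=0, p2=4, p3=1)
step 5: fire t3:  (p0=5, p1=0, p2=4, p3=1) → (p0=4, p1=1, p2=7, p3=0)

(p0=4, p1=1, p2=7, p3=0)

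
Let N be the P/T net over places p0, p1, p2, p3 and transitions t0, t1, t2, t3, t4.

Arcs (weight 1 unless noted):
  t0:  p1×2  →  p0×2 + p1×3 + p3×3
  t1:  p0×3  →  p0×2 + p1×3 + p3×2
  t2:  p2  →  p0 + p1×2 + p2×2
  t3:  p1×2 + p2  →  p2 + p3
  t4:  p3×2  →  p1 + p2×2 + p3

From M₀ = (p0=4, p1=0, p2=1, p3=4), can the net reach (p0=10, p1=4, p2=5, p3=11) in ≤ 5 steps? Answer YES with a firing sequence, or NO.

depth 0: 1 marking
depth 1: 4 markings reached so far
depth 2: 14 markings reached so far
depth 3: 39 markings reached so far
depth 4: 91 markings reached so far
depth 5: 186 markings reached so far
target is not among the 186 markings reachable within 5 steps

NO — not reachable within 5 firings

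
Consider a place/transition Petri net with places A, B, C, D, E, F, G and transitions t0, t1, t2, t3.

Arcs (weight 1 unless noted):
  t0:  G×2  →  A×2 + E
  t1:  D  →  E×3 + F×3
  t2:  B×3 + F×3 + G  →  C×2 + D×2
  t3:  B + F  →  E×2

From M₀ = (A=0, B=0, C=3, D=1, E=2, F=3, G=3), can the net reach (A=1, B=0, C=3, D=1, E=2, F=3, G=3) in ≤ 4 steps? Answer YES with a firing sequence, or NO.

NO — not reachable within 4 firings

depth 0: 1 marking
depth 1: 3 markings reached so far
depth 2: 4 markings reached so far
depth 3: 4 markings reached so far
(frontier empty at depth 3; search complete)
target is not among the 4 markings reachable within 4 steps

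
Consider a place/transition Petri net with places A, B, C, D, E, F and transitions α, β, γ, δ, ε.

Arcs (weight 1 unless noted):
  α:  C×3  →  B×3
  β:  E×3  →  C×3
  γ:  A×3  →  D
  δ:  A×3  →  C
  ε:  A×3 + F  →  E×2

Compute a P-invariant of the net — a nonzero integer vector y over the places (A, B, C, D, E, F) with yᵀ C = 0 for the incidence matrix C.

Incidence matrix C (rows=places, cols=transitions):
        α    β    γ    δ    ε
    A   0    0   -3   -3   -3
    B   3    0    0    0    0
    C  -3    3    0    1    0
    D   0    0    1    0    0
    E   0   -3    0    0    2
    F   0    0    0    0   -1

Candidate y = [1, 3, 3, 3, 3, 3]; check y·C column-wise:
  col α: 1·0 + 3·3 + 3·-3 + 3·0 + 3·0 + 3·0 = 0
  col β: 1·0 + 3·0 + 3·3 + 3·0 + 3·-3 + 3·0 = 0
  col γ: 1·-3 + 3·0 + 3·0 + 3·1 + 3·0 + 3·0 = 0
  col δ: 1·-3 + 3·0 + 3·1 + 3·0 + 3·0 + 3·0 = 0
  col ε: 1·-3 + 3·0 + 3·0 + 3·0 + 3·2 + 3·-1 = 0

y = (A:1, B:3, C:3, D:3, E:3, F:3)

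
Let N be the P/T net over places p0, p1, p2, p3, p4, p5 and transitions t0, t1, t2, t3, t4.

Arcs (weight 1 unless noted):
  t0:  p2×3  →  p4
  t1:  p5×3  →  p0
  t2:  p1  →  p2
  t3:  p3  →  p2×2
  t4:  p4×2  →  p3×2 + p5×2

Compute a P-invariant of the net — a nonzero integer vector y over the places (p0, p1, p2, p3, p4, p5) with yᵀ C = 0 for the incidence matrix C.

Incidence matrix C (rows=places, cols=transitions):
       t0   t1   t2   t3   t4
   p0   0    1    0    0    0
   p1   0    0   -1    0    0
   p2  -3    0    1    2    0
   p3   0    0    0   -1    2
   p4   1    0    0    0   -2
   p5   0   -3    0    0    2

Candidate y = [3, 1, 1, 2, 3, 1]; check y·C column-wise:
  col t0: 3·0 + 1·0 + 1·-3 + 2·0 + 3·1 + 1·0 = 0
  col t1: 3·1 + 1·0 + 1·0 + 2·0 + 3·0 + 1·-3 = 0
  col t2: 3·0 + 1·-1 + 1·1 + 2·0 + 3·0 + 1·0 = 0
  col t3: 3·0 + 1·0 + 1·2 + 2·-1 + 3·0 + 1·0 = 0
  col t4: 3·0 + 1·0 + 1·0 + 2·2 + 3·-2 + 1·2 = 0

y = (p0:3, p1:1, p2:1, p3:2, p4:3, p5:1)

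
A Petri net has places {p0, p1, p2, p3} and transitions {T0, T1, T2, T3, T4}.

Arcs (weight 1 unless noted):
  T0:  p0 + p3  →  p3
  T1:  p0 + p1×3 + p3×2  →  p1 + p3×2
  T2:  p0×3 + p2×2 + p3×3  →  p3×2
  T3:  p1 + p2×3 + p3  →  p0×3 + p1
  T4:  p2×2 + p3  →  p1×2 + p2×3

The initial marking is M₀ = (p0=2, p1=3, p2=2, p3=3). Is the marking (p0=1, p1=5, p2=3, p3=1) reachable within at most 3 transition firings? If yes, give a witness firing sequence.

NO — not reachable within 3 firings

depth 0: 1 marking
depth 1: 4 markings reached so far
depth 2: 10 markings reached so far
depth 3: 19 markings reached so far
target is not among the 19 markings reachable within 3 steps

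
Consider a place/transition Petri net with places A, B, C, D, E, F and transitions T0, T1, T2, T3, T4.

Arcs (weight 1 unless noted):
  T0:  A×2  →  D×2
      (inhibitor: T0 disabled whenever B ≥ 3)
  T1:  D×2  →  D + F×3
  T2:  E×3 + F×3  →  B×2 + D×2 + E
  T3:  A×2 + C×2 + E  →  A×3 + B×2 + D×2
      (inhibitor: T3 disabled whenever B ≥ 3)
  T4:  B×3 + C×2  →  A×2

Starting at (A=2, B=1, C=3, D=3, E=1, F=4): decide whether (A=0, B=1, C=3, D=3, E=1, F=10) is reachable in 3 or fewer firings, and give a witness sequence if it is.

YES — reachable via ⟨T0, T1, T1⟩ (3 firings)

step 1: fire T0:  (A=2, B=1, C=3, D=3, E=1, F=4) → (A=0, B=1, C=3, D=5, E=1, F=4)
step 2: fire T1:  (A=0, B=1, C=3, D=5, E=1, F=4) → (A=0, B=1, C=3, D=4, E=1, F=7)
step 3: fire T1:  (A=0, B=1, C=3, D=4, E=1, F=7) → (A=0, B=1, C=3, D=3, E=1, F=10)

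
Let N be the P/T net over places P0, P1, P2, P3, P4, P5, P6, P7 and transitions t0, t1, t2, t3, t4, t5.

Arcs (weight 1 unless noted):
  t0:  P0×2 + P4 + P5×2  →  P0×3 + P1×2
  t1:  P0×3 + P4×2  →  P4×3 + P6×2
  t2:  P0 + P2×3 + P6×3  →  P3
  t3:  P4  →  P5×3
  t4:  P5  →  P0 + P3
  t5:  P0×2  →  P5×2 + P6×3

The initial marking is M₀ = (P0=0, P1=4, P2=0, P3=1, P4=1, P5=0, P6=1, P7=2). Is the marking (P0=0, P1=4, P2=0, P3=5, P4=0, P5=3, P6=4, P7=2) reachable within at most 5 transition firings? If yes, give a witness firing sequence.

NO — not reachable within 5 firings

depth 0: 1 marking
depth 1: 2 markings reached so far
depth 2: 3 markings reached so far
depth 3: 4 markings reached so far
depth 4: 6 markings reached so far
depth 5: 7 markings reached so far
target is not among the 7 markings reachable within 5 steps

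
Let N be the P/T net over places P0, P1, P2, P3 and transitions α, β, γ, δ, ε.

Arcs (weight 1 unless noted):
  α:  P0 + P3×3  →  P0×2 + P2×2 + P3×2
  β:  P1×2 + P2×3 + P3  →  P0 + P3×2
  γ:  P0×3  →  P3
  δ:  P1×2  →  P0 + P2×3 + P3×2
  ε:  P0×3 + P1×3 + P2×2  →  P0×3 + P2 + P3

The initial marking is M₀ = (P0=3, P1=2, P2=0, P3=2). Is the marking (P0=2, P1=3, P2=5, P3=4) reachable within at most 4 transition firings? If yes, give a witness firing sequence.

NO — not reachable within 4 firings

depth 0: 1 marking
depth 1: 3 markings reached so far
depth 2: 5 markings reached so far
depth 3: 7 markings reached so far
depth 4: 8 markings reached so far
target is not among the 8 markings reachable within 4 steps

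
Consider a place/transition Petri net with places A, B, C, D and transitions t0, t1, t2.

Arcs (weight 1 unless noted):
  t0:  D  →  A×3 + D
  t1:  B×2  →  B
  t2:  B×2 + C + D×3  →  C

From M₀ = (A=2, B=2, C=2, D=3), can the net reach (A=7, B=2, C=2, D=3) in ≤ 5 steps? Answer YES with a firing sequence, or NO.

NO — not reachable within 5 firings

depth 0: 1 marking
depth 1: 4 markings reached so far
depth 2: 7 markings reached so far
depth 3: 10 markings reached so far
depth 4: 13 markings reached so far
depth 5: 16 markings reached so far
target is not among the 16 markings reachable within 5 steps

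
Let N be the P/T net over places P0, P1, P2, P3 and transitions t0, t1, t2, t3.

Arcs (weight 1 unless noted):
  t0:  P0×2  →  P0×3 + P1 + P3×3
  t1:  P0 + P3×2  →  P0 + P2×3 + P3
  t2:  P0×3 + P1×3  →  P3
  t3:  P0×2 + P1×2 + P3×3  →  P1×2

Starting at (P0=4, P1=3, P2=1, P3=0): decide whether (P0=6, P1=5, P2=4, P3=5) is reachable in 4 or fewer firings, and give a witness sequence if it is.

step 1: fire t0:  (P0=4, P1=3, P2=1, P3=0) → (P0=5, P1=4, P2=1, P3=3)
step 2: fire t0:  (P0=5, P1=4, P2=1, P3=3) → (P0=6, P1=5, P2=1, P3=6)
step 3: fire t1:  (P0=6, P1=5, P2=1, P3=6) → (P0=6, P1=5, P2=4, P3=5)

YES — reachable via ⟨t0, t0, t1⟩ (3 firings)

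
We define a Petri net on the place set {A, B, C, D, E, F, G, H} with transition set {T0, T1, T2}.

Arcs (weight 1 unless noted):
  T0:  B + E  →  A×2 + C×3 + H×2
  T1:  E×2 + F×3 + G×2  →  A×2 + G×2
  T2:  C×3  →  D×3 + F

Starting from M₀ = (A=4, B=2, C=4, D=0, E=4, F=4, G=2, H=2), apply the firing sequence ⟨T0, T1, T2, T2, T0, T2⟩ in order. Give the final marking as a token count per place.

step 1: fire T0:  (A=4, B=2, C=4, D=0, E=4, F=4, G=2, H=2) → (A=6, B=1, C=7, D=0, E=3, F=4, G=2, H=4)
step 2: fire T1:  (A=6, B=1, C=7, D=0, E=3, F=4, G=2, H=4) → (A=8, B=1, C=7, D=0, E=1, F=1, G=2, H=4)
step 3: fire T2:  (A=8, B=1, C=7, D=0, E=1, F=1, G=2, H=4) → (A=8, B=1, C=4, D=3, E=1, F=2, G=2, H=4)
step 4: fire T2:  (A=8, B=1, C=4, D=3, E=1, F=2, G=2, H=4) → (A=8, B=1, C=1, D=6, E=1, F=3, G=2, H=4)
step 5: fire T0:  (A=8, B=1, C=1, D=6, E=1, F=3, G=2, H=4) → (A=10, B=0, C=4, D=6, E=0, F=3, G=2, H=6)
step 6: fire T2:  (A=10, B=0, C=4, D=6, E=0, F=3, G=2, H=6) → (A=10, B=0, C=1, D=9, E=0, F=4, G=2, H=6)

(A=10, B=0, C=1, D=9, E=0, F=4, G=2, H=6)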